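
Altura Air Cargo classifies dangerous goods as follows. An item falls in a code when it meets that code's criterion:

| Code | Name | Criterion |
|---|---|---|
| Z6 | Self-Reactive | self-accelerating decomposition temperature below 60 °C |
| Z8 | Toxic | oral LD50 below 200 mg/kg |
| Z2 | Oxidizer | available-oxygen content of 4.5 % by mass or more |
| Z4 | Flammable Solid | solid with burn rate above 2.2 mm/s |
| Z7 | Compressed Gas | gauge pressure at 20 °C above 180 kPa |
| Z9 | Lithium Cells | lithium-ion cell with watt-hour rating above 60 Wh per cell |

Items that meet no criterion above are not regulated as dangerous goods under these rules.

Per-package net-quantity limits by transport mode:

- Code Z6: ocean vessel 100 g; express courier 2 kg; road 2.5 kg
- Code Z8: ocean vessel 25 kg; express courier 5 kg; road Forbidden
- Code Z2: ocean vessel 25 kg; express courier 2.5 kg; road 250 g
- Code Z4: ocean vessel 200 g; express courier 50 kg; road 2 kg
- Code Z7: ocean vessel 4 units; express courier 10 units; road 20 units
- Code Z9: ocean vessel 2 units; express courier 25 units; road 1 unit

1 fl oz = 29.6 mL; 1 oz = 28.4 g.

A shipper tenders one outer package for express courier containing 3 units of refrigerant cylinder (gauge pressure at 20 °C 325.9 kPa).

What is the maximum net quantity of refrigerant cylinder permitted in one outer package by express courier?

10 units

Refrigerant cylinder: gauge pressure at 20 °C 325.9 kPa > 180 kPa → Code Z7 (Compressed Gas).
The express courier limit for Code Z7 is 10 units.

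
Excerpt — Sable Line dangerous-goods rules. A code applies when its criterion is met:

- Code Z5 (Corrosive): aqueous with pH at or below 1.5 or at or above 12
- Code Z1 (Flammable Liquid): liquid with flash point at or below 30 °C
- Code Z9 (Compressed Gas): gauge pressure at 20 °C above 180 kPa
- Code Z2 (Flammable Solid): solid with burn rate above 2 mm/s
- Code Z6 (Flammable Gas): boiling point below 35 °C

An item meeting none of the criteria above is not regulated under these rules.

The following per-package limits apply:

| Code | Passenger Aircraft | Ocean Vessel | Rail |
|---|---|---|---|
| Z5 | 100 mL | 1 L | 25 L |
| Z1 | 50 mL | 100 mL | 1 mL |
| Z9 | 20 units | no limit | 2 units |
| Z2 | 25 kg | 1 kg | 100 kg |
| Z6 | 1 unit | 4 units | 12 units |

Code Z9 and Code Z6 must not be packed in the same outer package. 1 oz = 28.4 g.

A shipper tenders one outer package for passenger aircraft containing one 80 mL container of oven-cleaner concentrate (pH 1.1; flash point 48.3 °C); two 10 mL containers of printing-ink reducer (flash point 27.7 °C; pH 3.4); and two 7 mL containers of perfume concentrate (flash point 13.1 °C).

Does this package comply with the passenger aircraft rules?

Yes

With pH 1.1 (≤ 1.5), the oven-cleaner concentrate falls in Code Z5.
The printing-ink reducer has flash point 27.7 °C, which is ≤ 30 °C, so it is Code Z1 (Flammable Liquid).
With flash point 13.1 °C (≤ 30 °C), the perfume concentrate falls in Code Z1.
Code Z1 net quantity: (two 10 mL containers = 20 mL) + (two 7 mL containers = 14 mL) = 34 mL.
That is within the Code Z1 passenger aircraft limit of 50 mL.
Code Z5 quantity: 80 mL.
80 mL ≤ 100 mL (passenger aircraft limit, Code Z5) — within limit.
The segregation rule (Code Z9 with Code Z6) does not apply to Code Z1 with Code Z5.
Every hazard code is within its passenger aircraft limit and no segregation rule is violated.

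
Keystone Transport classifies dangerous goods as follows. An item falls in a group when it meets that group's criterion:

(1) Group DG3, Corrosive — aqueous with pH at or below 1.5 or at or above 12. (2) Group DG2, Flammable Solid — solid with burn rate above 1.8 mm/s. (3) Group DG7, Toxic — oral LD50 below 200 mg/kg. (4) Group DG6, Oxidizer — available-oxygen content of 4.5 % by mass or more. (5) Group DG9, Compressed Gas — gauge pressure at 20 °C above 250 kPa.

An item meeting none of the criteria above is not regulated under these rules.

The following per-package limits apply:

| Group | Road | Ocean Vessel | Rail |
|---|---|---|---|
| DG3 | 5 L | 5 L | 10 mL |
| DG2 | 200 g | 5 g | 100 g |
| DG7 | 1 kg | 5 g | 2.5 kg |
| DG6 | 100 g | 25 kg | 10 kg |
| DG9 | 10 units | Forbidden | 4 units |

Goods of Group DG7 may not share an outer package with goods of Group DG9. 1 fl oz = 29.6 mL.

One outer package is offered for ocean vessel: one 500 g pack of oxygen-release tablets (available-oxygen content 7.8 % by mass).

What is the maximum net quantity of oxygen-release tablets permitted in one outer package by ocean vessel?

The oxygen-release tablets have available-oxygen content 7.8 % by mass, which is ≥ 4.5 % by mass, so they are Group DG6 (Oxidizer).
The ocean vessel limit for Group DG6 is 25 kg.

25 kg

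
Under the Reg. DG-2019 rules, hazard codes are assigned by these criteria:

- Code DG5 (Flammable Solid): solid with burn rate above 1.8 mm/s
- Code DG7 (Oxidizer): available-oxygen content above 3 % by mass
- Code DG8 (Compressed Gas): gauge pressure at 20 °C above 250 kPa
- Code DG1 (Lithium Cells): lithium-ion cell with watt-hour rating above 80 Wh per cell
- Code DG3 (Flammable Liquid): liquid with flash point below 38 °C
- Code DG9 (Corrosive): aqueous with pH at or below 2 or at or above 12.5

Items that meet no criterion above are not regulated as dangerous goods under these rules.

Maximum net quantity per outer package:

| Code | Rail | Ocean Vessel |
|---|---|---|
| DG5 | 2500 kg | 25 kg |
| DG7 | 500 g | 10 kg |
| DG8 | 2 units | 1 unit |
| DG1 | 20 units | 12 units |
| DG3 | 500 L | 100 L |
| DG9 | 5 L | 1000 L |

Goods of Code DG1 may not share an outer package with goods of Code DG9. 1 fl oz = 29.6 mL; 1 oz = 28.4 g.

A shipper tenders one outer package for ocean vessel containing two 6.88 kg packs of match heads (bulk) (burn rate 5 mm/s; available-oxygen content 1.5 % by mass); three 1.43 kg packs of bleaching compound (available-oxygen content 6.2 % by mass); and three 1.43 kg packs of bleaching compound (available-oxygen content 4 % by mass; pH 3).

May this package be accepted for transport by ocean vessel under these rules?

With burn rate 5 mm/s (> 1.8 mm/s), the match heads (bulk) fall in Code DG5.
Available-oxygen content 6.2 % by mass meets the Code DG7 criterion (Oxidizer), so the bleaching compound is Code DG7.
With available-oxygen content 4 % by mass (> 3 % by mass), the bleaching compound falls in Code DG7.
Code DG7 net quantity: (three 1.43 kg packs = 4.29 kg) + (three 1.43 kg packs = 4.29 kg) = 8.58 kg.
That is within the Code DG7 ocean vessel limit of 10 kg.
Code DG5 quantity: two 6.88 kg packs = 13.76 kg.
13.76 kg ≤ 25 kg (ocean vessel limit, Code DG5) — within limit.
The segregation rule (Code DG1 with Code DG9) does not apply to Code DG7 with Code DG5.
Every hazard code is within its ocean vessel limit and no segregation rule is violated.

Yes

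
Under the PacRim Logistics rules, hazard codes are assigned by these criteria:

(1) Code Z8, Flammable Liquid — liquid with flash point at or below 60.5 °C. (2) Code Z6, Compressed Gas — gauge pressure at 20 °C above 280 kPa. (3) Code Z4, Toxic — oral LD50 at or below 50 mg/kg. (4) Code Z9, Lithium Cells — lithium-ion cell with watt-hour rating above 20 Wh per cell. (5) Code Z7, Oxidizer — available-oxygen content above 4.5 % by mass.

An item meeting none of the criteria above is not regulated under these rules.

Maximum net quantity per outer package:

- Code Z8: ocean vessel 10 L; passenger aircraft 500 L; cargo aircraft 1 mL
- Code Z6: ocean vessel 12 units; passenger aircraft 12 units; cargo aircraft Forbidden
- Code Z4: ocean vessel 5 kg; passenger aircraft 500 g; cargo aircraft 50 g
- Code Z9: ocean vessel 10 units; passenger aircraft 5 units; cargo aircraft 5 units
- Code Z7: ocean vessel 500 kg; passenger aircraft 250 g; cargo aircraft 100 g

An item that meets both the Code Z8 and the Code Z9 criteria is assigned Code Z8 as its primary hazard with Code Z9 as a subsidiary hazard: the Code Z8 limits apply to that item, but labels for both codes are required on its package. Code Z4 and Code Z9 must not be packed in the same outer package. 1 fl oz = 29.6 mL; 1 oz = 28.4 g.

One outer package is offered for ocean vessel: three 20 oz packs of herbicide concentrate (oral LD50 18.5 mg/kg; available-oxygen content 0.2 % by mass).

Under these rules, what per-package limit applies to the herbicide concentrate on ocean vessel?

Herbicide concentrate: oral LD50 18.5 mg/kg ≤ 50 mg/kg → Code Z4 (Toxic).
The ocean vessel limit for Code Z4 is 5 kg.

5 kg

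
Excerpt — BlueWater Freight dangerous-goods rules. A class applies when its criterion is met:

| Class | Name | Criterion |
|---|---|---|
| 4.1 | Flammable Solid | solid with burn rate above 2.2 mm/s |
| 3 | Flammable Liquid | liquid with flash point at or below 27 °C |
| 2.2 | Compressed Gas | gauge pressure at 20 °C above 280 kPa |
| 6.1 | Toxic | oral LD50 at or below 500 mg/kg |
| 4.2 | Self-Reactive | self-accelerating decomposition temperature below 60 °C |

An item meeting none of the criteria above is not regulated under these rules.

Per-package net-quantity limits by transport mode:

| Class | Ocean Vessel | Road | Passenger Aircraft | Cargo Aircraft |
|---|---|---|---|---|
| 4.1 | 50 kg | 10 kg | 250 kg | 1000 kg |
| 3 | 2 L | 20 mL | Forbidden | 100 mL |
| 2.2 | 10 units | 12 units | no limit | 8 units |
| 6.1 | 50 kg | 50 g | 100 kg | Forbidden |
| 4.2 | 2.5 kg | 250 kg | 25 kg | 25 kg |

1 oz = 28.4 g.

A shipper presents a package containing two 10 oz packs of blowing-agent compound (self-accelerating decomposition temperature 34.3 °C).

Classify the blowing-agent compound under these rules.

Blowing-agent compound: self-accelerating decomposition temperature 34.3 °C < 60 °C → Class 4.2 (Self-Reactive).

Class 4.2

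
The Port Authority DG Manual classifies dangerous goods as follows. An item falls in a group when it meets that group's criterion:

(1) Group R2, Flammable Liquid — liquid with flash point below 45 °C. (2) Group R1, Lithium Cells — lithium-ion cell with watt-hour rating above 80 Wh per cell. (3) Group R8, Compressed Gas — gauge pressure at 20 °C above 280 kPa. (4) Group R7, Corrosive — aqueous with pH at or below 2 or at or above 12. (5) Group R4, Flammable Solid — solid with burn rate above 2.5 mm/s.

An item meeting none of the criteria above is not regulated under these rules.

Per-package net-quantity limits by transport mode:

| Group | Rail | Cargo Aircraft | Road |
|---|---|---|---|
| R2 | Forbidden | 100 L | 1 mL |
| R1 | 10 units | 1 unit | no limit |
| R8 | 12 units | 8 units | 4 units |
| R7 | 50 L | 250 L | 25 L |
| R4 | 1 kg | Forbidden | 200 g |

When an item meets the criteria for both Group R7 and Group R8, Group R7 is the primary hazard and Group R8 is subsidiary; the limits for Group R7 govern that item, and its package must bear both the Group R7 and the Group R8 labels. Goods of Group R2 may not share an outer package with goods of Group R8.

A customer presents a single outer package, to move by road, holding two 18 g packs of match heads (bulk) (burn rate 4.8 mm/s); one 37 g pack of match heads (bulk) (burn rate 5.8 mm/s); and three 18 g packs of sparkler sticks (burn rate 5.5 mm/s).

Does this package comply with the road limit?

Yes

The match heads (bulk) have burn rate 4.8 mm/s, which is > 2.5 mm/s, so they are Group R4 (Flammable Solid).
Match heads (bulk): burn rate 5.8 mm/s > 2.5 mm/s → Group R4 (Flammable Solid).
Burn rate 5.5 mm/s meets the Group R4 criterion (Flammable Solid), so the sparkler sticks are Group R4.
Total Group R4: (two 18 g packs = 36 g) + 37 g + (three 18 g packs = 54 g) = 127 g.
127 g ≤ 200 g (road limit, Group R4) — within limit.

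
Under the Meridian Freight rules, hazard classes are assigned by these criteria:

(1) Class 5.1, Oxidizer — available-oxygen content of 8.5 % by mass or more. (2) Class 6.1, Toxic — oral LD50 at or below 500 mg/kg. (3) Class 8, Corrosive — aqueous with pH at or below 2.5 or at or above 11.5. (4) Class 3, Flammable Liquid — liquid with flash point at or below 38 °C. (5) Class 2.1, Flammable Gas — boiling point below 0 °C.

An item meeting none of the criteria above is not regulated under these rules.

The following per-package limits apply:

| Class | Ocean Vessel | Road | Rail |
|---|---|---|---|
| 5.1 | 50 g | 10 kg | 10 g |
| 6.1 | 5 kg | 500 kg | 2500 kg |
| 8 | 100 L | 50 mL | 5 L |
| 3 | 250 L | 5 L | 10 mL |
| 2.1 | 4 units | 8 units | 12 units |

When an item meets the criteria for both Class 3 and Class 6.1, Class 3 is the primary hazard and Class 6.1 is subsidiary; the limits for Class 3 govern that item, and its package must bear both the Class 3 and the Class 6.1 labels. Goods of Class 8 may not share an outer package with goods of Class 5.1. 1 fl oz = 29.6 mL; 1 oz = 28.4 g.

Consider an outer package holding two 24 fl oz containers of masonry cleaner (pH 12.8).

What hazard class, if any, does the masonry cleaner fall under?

With pH 12.8 (≥ 11.5), the masonry cleaner falls in Class 8.

Class 8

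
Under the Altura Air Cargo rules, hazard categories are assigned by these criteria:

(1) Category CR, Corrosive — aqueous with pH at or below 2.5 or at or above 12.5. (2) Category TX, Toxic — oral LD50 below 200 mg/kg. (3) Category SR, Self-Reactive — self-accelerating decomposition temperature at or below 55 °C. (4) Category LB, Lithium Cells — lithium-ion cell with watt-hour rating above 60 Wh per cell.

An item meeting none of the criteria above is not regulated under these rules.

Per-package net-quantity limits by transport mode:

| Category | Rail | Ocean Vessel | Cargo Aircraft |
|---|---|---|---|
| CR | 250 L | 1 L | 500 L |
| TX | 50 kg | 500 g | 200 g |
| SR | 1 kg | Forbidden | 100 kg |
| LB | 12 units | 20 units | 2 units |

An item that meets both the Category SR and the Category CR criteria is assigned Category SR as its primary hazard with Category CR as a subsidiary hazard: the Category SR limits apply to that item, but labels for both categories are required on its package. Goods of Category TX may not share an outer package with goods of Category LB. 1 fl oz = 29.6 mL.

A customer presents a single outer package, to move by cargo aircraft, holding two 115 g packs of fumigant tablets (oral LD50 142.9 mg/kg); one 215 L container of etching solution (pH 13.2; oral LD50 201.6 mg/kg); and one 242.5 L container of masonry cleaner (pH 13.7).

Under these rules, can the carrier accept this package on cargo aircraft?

The fumigant tablets have oral LD50 142.9 mg/kg, which is < 200 mg/kg, so they are Category TX (Toxic).
With pH 13.2 (≥ 12.5), the etching solution falls in Category CR.
Masonry cleaner: pH 13.7 ≥ 12.5 → Category CR (Corrosive).
Category TX quantity: two 115 g packs = 230 g.
230 g > 200 g (cargo aircraft limit, Category TX) — over the limit.
Total Category CR: 215 L + 242.5 L = 457.5 L.
That is within the Category CR cargo aircraft limit of 500 L.
The segregation rule (Category TX with Category LB) does not apply to Category TX with Category CR.

No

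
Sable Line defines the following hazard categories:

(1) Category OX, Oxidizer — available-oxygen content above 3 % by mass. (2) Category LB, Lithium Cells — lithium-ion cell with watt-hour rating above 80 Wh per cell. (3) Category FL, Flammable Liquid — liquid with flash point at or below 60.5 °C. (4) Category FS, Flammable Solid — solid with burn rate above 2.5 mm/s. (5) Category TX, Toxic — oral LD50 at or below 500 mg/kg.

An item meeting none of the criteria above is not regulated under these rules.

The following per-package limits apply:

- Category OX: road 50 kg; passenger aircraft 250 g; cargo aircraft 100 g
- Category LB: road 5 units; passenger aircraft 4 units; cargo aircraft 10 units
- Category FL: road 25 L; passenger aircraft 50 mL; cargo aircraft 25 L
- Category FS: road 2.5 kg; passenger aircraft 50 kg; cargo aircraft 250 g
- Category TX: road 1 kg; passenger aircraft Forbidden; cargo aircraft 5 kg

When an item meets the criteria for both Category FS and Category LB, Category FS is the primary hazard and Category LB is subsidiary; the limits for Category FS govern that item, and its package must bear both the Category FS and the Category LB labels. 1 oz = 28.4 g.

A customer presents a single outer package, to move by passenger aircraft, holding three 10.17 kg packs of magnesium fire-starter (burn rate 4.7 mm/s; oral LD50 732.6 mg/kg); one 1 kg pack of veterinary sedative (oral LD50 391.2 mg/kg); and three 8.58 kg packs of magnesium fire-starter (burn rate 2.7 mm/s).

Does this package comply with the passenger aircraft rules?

The magnesium fire-starter has burn rate 4.7 mm/s, which is > 2.5 mm/s, so it is Category FS (Flammable Solid).
With oral LD50 391.2 mg/kg (≤ 500 mg/kg), the veterinary sedative falls in Category TX.
Magnesium fire-starter: burn rate 2.7 mm/s > 2.5 mm/s → Category FS (Flammable Solid).
Category FS net quantity: (three 10.17 kg packs = 30.51 kg) + (three 8.58 kg packs = 25.74 kg) = 56.25 kg.
56.25 kg exceeds the passenger aircraft limit of 50 kg for Category FS.
Category TX quantity: 1 kg.
By passenger aircraft, Category TX is Forbidden regardless of quantity.

No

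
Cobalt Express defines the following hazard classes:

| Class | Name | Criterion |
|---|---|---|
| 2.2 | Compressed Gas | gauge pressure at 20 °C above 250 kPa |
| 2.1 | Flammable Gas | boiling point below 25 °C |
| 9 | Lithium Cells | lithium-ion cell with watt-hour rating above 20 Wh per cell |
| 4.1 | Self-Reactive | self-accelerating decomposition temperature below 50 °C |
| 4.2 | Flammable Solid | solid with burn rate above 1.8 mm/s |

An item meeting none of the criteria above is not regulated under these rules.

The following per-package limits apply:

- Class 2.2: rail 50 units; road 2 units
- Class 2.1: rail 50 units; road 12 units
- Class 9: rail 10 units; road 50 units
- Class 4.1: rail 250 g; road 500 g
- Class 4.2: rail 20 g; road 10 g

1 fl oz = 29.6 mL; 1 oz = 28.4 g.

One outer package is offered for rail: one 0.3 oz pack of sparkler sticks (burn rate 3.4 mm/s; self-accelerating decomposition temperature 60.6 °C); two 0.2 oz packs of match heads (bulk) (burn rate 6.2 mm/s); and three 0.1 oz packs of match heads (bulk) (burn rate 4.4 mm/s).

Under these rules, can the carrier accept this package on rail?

With burn rate 3.4 mm/s (> 1.8 mm/s), the sparkler sticks fall in Class 4.2.
Match heads (bulk): burn rate 6.2 mm/s > 1.8 mm/s → Class 4.2 (Flammable Solid).
Burn rate 4.4 mm/s meets the Class 4.2 criterion (Flammable Solid), so the match heads (bulk) are Class 4.2.
Class 4.2 net quantity: (one 0.3 oz pack = 8.52 g) + (two 0.2 oz packs = 11.36 g) + (three 0.1 oz packs = 8.52 g) = 28.4 g.
That exceeds the Class 4.2 rail limit of 20 g.

No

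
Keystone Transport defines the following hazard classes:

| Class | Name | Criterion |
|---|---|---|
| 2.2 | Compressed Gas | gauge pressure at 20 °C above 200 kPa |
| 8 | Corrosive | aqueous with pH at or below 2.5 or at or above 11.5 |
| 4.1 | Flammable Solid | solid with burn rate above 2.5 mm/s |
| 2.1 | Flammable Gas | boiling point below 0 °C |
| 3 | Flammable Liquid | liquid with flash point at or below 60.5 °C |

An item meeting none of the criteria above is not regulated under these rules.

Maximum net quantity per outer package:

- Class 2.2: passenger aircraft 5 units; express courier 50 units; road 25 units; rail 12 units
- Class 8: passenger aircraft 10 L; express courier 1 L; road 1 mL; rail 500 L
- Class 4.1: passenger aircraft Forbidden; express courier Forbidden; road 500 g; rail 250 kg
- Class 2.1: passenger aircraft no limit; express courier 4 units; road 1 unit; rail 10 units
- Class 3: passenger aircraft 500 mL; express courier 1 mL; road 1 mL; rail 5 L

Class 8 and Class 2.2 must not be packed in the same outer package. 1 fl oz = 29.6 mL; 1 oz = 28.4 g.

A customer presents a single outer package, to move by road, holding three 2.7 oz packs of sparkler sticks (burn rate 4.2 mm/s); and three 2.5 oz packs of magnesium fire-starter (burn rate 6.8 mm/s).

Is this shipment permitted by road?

Yes

Sparkler sticks: burn rate 4.2 mm/s > 2.5 mm/s → Class 4.1 (Flammable Solid).
The magnesium fire-starter has burn rate 6.8 mm/s, which is > 2.5 mm/s, so it is Class 4.1 (Flammable Solid).
Total Class 4.1: (three 2.7 oz packs = 230.04 g) + (three 2.5 oz packs = 213 g) = 443.04 g.
That is within the Class 4.1 road limit of 500 g.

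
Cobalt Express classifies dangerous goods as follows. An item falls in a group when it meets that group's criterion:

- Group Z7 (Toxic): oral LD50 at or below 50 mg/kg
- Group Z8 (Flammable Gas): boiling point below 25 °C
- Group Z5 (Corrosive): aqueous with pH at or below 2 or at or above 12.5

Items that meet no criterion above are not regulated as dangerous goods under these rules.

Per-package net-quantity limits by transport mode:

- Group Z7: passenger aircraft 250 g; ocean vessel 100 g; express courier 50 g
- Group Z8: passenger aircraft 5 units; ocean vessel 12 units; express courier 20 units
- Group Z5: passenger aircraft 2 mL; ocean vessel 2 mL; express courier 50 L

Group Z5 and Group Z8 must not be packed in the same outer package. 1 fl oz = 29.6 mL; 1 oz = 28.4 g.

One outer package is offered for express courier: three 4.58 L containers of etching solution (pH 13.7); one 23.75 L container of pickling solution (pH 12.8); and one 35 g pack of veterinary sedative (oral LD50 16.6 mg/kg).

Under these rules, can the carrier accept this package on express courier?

Yes

With pH 13.7 (≥ 12.5), the etching solution falls in Group Z5.
Pickling solution: pH 12.8 ≥ 12.5 → Group Z5 (Corrosive).
The veterinary sedative has oral LD50 16.6 mg/kg, which is ≤ 50 mg/kg, so it is Group Z7 (Toxic).
Total Group Z5: (three 4.58 L containers = 13.74 L) + 23.75 L = 37.49 L.
37.49 L ≤ 50 L (express courier limit, Group Z5) — within limit.
Group Z7 quantity: 35 g.
35 g is within the express courier limit of 50 g for Group Z7.
The segregation rule (Group Z5 with Group Z8) does not apply to Group Z5 with Group Z7.
Every hazard group is within its express courier limit and no segregation rule is violated.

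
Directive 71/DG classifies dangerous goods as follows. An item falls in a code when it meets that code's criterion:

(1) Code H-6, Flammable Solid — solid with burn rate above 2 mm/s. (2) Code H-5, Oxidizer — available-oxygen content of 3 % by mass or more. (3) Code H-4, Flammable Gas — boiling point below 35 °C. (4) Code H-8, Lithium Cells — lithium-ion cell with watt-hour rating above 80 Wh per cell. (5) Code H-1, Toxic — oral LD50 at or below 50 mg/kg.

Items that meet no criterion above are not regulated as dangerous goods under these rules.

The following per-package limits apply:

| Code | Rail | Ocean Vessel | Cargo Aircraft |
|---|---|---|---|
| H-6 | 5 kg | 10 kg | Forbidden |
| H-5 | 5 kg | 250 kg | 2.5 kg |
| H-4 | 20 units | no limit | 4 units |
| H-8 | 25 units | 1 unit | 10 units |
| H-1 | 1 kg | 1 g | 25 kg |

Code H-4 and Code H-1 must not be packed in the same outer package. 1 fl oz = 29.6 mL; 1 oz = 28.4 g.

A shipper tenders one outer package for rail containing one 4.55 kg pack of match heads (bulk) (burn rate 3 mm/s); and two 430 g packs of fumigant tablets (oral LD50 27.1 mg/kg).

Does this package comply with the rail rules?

Yes

With burn rate 3 mm/s (> 2 mm/s), the match heads (bulk) fall in Code H-6.
Oral LD50 27.1 mg/kg meets the Code H-1 criterion (Toxic), so the fumigant tablets are Code H-1.
Code H-1 quantity: two 430 g packs = 860 g.
860 g ≤ 1 kg (rail limit, Code H-1) — within limit.
Code H-6 quantity: 4.55 kg.
That is within the Code H-6 rail limit of 5 kg.
The segregation rule (Code H-4 with Code H-1) does not apply to Code H-1 with Code H-6.
Every hazard code is within its rail limit and no segregation rule is violated.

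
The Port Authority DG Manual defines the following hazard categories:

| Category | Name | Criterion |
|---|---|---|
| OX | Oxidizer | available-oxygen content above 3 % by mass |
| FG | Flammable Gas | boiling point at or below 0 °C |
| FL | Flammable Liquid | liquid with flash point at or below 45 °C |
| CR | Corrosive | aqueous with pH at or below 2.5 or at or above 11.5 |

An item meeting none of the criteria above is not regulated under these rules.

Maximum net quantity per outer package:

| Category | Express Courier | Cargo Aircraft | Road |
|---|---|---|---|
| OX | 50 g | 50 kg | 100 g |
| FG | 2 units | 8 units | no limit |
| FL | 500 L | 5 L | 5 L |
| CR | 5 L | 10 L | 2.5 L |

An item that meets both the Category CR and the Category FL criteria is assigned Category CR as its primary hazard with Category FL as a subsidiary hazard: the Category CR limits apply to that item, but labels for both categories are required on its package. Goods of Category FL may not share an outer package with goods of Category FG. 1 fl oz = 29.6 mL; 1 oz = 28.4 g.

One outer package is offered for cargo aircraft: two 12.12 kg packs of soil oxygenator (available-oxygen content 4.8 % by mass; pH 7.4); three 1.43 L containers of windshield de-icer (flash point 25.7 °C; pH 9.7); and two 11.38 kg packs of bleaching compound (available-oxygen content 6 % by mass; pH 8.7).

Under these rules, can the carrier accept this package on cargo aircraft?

Yes

With available-oxygen content 4.8 % by mass (> 3 % by mass), the soil oxygenator falls in Category OX.
Windshield de-icer: flash point 25.7 °C ≤ 45 °C → Category FL (Flammable Liquid).
With available-oxygen content 6 % by mass (> 3 % by mass), the bleaching compound falls in Category OX.
Category FL quantity: three 1.43 L containers = 4.29 L.
That is within the Category FL cargo aircraft limit of 5 L.
Category OX net quantity: (two 12.12 kg packs = 24.24 kg) + (two 11.38 kg packs = 22.76 kg) = 47 kg.
That is within the Category OX cargo aircraft limit of 50 kg.
The segregation rule (Category FL with Category FG) does not apply to Category FL with Category OX.
Every hazard category is within its cargo aircraft limit and no segregation rule is violated.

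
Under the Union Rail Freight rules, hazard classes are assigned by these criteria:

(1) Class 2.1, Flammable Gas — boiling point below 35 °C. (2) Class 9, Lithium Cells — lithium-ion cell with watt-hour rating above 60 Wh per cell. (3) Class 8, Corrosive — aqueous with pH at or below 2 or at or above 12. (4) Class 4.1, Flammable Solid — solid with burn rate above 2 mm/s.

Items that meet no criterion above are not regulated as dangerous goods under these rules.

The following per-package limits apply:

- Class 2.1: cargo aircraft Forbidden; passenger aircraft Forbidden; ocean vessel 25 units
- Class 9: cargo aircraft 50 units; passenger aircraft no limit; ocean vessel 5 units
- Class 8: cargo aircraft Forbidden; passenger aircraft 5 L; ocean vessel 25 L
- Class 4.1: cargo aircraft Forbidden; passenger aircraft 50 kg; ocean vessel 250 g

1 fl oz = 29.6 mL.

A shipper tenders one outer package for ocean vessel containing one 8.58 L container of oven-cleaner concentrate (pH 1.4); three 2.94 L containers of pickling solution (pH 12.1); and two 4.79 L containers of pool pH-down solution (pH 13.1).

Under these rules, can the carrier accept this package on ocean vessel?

No

pH 1.4 meets the Class 8 criterion (Corrosive), so the oven-cleaner concentrate is Class 8.
With pH 12.1 (≥ 12), the pickling solution falls in Class 8.
With pH 13.1 (≥ 12), the pool pH-down solution falls in Class 8.
Total Class 8: 8.58 L + (three 2.94 L containers = 8.82 L) + (two 4.79 L containers = 9.58 L) = 26.98 L.
26.98 L > 25 L (ocean vessel limit, Class 8) — over the limit.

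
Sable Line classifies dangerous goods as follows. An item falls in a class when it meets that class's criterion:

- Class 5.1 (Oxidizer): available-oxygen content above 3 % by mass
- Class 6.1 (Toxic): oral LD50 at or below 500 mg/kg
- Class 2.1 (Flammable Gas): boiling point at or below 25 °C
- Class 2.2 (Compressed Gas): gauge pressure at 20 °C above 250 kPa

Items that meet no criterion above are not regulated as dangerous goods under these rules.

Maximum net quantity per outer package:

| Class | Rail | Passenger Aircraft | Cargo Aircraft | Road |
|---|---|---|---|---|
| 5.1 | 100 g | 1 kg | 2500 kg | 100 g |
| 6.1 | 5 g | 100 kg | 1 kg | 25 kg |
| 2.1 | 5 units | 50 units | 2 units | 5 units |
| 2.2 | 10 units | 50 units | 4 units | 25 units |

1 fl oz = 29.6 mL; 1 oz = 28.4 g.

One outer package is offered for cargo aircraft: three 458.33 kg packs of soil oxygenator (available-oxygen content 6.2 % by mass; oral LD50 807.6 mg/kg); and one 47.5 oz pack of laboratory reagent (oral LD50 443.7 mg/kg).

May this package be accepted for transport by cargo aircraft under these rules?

No

Soil oxygenator: available-oxygen content 6.2 % by mass > 3 % by mass → Class 5.1 (Oxidizer).
Oral LD50 443.7 mg/kg meets the Class 6.1 criterion (Toxic), so the laboratory reagent is Class 6.1.
Class 6.1 quantity: one 47.5 oz pack = 1.349 kg.
1.349 kg exceeds the cargo aircraft limit of 1 kg for Class 6.1.
Class 5.1 quantity: three 458.33 kg packs = 1374.99 kg.
That is within the Class 5.1 cargo aircraft limit of 2500 kg.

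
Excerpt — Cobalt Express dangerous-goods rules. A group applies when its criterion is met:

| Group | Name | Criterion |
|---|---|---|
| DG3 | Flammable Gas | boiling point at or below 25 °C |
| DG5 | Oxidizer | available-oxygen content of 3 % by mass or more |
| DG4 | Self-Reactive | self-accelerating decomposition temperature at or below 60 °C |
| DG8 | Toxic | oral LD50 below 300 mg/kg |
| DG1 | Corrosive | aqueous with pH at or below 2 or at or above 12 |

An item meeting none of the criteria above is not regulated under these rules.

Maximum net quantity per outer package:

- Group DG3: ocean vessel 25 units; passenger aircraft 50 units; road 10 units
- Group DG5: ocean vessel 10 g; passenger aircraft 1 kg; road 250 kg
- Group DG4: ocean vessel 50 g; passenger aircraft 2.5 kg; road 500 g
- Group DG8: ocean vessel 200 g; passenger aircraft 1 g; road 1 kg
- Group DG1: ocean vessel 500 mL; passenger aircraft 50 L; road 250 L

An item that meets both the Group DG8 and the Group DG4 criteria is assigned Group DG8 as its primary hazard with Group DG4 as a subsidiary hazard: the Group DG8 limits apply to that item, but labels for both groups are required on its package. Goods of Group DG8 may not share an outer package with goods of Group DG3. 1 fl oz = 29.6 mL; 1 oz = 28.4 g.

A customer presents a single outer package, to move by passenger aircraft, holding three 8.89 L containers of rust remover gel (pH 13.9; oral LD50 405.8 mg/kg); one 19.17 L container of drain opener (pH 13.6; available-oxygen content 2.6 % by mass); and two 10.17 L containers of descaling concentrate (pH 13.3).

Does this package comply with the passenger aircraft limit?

Rust remover gel: pH 13.9 ≥ 12 → Group DG1 (Corrosive).
Drain opener: pH 13.6 ≥ 12 → Group DG1 (Corrosive).
Descaling concentrate: pH 13.3 ≥ 12 → Group DG1 (Corrosive).
Total Group DG1: (three 8.89 L containers = 26.67 L) + 19.17 L + (two 10.17 L containers = 20.34 L) = 66.18 L.
66.18 L exceeds the passenger aircraft limit of 50 L for Group DG1.

No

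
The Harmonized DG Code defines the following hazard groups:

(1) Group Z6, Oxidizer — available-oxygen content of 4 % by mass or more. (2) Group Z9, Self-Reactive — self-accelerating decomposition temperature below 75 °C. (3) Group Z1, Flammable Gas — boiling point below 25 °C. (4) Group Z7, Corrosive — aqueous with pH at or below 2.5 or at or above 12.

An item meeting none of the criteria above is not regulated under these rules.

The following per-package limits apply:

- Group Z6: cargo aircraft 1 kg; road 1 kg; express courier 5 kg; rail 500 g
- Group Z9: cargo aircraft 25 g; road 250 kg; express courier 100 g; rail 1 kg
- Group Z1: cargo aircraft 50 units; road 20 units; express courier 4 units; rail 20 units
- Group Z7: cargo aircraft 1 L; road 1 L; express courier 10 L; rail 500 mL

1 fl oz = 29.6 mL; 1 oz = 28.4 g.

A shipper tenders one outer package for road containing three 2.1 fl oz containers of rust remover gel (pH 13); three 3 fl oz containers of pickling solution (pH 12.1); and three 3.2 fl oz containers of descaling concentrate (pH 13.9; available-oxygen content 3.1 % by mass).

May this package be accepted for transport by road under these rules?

Yes

With pH 13 (≥ 12), the rust remover gel falls in Group Z7.
pH 12.1 meets the Group Z7 criterion (Corrosive), so the pickling solution is Group Z7.
The descaling concentrate has pH 13.9, which is ≥ 12, so it is Group Z7 (Corrosive).
Group Z7 net quantity: (three 2.1 fl oz containers = 186.48 mL) + (three 3 fl oz containers = 266.4 mL) + (three 3.2 fl oz containers = 284.16 mL) = 737.04 mL.
That is within the Group Z7 road limit of 1 L.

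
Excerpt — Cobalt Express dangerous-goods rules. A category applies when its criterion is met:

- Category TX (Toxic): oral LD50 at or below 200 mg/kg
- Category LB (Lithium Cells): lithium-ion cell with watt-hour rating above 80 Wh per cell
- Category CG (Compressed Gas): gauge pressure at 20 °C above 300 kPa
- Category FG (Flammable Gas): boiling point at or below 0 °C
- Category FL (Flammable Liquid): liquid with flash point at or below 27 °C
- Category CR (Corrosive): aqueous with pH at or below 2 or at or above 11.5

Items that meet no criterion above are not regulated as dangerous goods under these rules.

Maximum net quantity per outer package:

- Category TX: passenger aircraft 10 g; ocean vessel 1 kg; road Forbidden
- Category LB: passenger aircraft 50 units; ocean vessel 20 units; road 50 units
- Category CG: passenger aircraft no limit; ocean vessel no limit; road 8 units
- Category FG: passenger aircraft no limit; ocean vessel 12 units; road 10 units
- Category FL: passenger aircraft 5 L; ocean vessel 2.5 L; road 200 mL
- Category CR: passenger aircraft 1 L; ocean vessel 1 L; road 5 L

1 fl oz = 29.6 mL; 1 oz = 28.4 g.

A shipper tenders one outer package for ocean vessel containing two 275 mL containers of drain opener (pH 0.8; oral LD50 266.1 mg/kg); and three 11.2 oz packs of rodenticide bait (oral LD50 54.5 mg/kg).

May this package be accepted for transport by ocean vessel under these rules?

With pH 0.8 (≤ 2), the drain opener falls in Category CR.
With oral LD50 54.5 mg/kg (≤ 200 mg/kg), the rodenticide bait falls in Category TX.
Category CR quantity: two 275 mL containers = 550 mL.
That is within the Category CR ocean vessel limit of 1 L.
Category TX quantity: three 11.2 oz packs = 954.24 g.
954.24 g ≤ 1 kg (ocean vessel limit, Category TX) — within limit.
Every hazard category is within its ocean vessel limit and no segregation rule is violated.

Yes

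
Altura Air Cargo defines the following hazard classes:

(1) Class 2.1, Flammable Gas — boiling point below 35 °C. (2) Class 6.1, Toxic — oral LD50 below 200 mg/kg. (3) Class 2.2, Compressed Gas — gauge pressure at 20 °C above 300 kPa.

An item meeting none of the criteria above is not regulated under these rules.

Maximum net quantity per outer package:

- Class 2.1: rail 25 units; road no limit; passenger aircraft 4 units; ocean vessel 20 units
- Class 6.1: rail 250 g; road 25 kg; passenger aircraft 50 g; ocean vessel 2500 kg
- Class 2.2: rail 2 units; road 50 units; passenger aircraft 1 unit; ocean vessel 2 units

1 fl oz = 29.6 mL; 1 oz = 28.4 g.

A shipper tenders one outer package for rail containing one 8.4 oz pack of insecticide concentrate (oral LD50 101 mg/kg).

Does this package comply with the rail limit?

Yes

Insecticide concentrate: oral LD50 101 mg/kg < 200 mg/kg → Class 6.1 (Toxic).
Class 6.1 quantity: one 8.4 oz pack = 238.56 g.
That is within the Class 6.1 rail limit of 250 g.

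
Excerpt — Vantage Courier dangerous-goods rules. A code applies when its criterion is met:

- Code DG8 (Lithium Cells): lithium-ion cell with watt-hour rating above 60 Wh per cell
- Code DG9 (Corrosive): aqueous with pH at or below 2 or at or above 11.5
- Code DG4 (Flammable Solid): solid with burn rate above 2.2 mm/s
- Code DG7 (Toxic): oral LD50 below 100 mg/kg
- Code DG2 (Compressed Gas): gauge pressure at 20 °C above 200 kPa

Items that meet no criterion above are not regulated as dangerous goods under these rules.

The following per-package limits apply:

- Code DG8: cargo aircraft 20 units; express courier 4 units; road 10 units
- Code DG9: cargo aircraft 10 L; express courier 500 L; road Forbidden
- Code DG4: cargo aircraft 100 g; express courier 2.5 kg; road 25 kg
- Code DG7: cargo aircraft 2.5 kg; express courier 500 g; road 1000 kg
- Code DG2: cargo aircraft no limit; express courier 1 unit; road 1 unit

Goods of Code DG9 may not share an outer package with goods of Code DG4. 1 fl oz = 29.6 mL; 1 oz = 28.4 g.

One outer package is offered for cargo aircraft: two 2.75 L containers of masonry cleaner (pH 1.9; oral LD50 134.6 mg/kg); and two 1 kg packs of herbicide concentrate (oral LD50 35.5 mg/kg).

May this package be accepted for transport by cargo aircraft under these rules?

With pH 1.9 (≤ 2), the masonry cleaner falls in Code DG9.
The herbicide concentrate has oral LD50 35.5 mg/kg, which is < 100 mg/kg, so it is Code DG7 (Toxic).
Code DG9 quantity: two 2.75 L containers = 5.5 L.
5.5 L ≤ 10 L (cargo aircraft limit, Code DG9) — within limit.
Code DG7 quantity: two 1 kg packs = 2 kg.
That is within the Code DG7 cargo aircraft limit of 2.5 kg.
The segregation rule (Code DG9 with Code DG4) does not apply to Code DG9 with Code DG7.
Every hazard code is within its cargo aircraft limit and no segregation rule is violated.

Yes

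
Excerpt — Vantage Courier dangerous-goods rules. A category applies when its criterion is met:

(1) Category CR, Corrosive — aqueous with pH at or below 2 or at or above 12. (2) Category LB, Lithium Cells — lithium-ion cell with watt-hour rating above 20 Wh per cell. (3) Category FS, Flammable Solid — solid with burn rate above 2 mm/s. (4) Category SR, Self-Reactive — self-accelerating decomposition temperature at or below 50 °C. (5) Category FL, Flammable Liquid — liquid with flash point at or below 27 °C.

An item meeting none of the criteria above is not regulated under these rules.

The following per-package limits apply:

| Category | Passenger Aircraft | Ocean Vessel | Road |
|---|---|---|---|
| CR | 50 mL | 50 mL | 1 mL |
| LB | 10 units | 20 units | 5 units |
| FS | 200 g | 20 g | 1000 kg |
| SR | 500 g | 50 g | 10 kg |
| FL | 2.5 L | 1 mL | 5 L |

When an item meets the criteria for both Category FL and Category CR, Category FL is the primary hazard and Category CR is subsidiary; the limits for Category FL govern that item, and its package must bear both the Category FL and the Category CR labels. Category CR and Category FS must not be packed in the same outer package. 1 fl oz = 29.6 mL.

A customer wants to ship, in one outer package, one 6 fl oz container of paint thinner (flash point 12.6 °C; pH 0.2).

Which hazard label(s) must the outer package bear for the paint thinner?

Category CR and FL

With flash point 12.6 °C (≤ 27 °C), the paint thinner falls in Category FL.
With pH 0.2 (≤ 2), the paint thinner falls in Category CR.
By the precedence rule Category FL is primary and Category CR is subsidiary, and that rule requires both labels on the package.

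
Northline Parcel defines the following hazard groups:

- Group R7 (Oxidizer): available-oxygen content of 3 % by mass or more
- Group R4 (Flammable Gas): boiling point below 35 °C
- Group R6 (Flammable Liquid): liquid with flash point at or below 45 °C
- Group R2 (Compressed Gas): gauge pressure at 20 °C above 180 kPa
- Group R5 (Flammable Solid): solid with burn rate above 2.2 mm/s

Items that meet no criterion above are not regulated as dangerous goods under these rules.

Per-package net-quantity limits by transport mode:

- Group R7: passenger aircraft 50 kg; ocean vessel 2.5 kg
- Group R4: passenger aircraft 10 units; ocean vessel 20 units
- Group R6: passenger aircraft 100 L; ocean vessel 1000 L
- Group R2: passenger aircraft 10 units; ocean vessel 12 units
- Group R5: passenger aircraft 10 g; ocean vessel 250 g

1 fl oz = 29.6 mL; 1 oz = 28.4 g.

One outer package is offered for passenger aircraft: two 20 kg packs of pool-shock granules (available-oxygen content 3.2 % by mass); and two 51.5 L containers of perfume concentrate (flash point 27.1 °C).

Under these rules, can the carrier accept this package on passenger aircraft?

The pool-shock granules have available-oxygen content 3.2 % by mass, which is ≥ 3 % by mass, so they are Group R7 (Oxidizer).
Flash point 27.1 °C meets the Group R6 criterion (Flammable Liquid), so the perfume concentrate is Group R6.
Group R6 quantity: two 51.5 L containers = 103 L.
103 L exceeds the passenger aircraft limit of 100 L for Group R6.
Group R7 quantity: two 20 kg packs = 40 kg.
That is within the Group R7 passenger aircraft limit of 50 kg.

No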